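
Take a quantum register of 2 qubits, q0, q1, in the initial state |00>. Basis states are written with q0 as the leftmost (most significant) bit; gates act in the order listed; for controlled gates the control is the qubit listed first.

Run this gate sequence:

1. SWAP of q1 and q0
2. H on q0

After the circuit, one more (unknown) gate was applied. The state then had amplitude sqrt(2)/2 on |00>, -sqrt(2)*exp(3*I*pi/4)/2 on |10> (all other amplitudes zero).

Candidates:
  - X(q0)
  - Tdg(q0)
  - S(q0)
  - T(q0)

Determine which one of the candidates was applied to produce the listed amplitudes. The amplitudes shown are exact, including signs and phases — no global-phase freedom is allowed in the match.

It was Tdg(q0) that produced the state shown.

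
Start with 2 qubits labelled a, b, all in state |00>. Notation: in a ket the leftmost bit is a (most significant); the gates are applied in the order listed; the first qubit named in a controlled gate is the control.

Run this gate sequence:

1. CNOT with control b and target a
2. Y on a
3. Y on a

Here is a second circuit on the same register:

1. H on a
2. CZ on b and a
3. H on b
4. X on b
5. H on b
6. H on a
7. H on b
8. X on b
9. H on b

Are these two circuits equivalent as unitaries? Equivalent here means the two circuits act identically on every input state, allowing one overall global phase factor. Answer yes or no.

Yes: on every input state the two circuits agree up to one overall phase factor.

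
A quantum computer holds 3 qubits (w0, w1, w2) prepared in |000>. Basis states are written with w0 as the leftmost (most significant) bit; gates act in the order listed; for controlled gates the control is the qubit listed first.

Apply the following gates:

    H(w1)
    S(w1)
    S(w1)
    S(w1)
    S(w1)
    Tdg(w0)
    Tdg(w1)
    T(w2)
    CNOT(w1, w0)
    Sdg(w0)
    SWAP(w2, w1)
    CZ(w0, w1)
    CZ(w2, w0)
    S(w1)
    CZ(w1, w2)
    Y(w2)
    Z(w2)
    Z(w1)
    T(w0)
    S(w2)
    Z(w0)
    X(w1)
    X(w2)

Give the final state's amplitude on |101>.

The amplitude on |101> is 0. Key observation: the block from step 2 through step 5 cancels to the identity and can be dropped.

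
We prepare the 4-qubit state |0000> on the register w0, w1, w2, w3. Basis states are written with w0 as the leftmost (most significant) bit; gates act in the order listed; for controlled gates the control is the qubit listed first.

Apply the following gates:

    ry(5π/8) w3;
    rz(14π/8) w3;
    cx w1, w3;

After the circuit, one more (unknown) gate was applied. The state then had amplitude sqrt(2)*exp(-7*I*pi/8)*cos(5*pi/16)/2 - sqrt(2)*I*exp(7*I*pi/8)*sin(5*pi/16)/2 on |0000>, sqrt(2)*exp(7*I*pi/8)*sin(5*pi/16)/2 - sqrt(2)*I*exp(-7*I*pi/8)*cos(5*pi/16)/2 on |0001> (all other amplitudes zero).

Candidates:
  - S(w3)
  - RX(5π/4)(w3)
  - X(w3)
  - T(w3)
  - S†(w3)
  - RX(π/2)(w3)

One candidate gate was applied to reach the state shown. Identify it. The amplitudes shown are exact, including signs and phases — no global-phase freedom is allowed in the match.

It was RX(π/2)(w3) that produced the state shown.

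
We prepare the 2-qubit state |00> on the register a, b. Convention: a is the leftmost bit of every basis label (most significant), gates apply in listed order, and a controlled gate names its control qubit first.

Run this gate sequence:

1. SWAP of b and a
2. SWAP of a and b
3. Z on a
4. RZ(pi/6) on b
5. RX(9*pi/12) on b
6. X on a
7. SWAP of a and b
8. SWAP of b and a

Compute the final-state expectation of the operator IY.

In the final state, IY has expectation -sqrt(2)/2.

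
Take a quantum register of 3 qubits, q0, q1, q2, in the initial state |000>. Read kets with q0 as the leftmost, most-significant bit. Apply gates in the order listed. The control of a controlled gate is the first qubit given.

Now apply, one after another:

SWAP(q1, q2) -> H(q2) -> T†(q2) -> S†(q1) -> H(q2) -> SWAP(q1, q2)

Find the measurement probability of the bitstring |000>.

Outcome |000> occurs with probability sqrt(2)/4 + 1/2.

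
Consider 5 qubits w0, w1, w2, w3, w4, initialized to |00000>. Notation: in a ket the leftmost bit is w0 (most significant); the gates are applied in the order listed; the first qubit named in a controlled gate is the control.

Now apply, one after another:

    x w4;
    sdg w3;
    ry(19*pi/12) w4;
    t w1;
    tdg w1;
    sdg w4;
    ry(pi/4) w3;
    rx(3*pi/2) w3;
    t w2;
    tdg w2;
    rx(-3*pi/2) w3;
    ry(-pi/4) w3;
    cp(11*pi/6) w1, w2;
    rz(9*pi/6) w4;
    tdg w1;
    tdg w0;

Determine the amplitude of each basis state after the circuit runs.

The resulting statevector has amplitude (-sqrt(2 - sqrt(2))/4 + sqrt(3*sqrt(2) + 6)/4)*exp(I*pi/4) on |00000>, (-sqrt(sqrt(2) + 2)/4 - sqrt(6 - 3*sqrt(2))/4)*exp(I*pi/4) on |00001>, and 0 on every other basis state.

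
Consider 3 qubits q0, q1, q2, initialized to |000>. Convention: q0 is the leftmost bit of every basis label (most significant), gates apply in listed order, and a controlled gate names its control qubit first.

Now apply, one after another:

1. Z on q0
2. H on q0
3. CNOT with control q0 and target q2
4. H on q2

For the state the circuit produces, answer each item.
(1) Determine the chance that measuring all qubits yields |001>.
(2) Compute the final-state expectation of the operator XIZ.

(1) A full measurement returns |001> with probability 1/4.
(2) The expectation value of XIZ is 1.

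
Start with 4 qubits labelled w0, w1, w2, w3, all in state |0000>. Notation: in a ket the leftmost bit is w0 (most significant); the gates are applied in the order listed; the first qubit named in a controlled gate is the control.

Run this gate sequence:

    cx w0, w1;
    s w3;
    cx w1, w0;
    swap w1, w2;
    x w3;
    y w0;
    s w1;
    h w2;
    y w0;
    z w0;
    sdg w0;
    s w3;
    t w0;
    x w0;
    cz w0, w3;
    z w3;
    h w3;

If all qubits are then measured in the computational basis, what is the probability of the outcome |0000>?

Outcome |0000> occurs with probability 0.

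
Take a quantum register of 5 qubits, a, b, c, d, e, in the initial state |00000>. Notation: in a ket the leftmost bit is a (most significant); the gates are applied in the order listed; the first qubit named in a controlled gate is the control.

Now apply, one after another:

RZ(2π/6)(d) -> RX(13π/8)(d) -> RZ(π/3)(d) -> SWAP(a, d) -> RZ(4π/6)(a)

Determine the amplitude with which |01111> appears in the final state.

The final state's coefficient on |01111> equals 0.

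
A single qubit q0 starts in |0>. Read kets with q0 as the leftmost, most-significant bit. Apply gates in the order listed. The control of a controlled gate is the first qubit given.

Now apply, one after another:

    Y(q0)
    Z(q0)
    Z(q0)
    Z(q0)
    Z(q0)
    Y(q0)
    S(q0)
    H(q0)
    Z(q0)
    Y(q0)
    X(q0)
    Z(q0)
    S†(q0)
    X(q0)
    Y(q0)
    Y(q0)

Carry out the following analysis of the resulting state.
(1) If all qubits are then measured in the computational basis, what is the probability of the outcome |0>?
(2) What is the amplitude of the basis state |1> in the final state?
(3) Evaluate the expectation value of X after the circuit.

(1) A full measurement returns |0> with probability 1/2. Key observation: steps 1-6 multiply out to the identity, so the circuit reduces to the remaining gates.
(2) The amplitude on |1> is sqrt(2)*I/2.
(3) The expectation value of X is 0.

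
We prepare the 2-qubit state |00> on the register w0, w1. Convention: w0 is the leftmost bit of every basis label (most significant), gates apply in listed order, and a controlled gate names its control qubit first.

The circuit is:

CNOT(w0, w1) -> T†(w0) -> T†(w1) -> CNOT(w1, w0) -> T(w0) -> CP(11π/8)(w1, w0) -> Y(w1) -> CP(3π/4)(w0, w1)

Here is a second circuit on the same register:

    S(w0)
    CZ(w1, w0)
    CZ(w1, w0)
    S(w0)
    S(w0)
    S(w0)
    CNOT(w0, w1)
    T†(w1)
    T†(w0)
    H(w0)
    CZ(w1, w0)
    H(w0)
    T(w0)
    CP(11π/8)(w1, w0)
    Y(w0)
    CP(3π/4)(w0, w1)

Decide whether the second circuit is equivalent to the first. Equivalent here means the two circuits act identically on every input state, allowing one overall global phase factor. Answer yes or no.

No: there is an input state on which the two circuits produce genuinely different outputs (not merely differing by a phase).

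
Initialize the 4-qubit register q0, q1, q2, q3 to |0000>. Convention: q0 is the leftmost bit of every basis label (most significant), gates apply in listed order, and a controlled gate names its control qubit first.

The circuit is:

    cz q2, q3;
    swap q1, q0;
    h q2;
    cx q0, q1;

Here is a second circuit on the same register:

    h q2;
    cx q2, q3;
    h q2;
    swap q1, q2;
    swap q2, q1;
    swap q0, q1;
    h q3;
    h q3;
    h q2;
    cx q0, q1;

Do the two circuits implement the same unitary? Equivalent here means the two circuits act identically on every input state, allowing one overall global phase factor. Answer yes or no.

No — the two circuits implement different unitaries, even allowing a global phase.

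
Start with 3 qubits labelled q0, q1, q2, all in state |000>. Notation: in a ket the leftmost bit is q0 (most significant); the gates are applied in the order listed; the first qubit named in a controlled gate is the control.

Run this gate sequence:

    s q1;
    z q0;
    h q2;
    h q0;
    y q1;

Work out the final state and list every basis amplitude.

The final amplitudes are 0 on |000>, 0 on |001>, I/2 on |010>, I/2 on |011>, 0 on |100>, 0 on |101>, I/2 on |110>, I/2 on |111>.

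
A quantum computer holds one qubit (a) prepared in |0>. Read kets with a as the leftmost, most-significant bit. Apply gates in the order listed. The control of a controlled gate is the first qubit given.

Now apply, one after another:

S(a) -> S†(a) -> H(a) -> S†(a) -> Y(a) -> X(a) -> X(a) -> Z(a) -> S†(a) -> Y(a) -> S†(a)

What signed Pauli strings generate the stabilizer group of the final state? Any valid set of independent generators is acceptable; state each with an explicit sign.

The stabilizer group can be generated by +Y, among other valid generating sets.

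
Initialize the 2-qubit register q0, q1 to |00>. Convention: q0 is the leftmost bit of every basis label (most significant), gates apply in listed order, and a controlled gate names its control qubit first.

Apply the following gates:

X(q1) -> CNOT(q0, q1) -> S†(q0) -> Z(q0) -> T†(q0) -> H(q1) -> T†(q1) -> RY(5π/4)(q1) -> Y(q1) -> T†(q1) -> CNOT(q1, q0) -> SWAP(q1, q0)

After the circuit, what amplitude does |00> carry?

The amplitude on |00> is -sqrt(2)*I*sqrt(sqrt(2) + 2)/4 - sqrt(2)*sqrt(2 - sqrt(2))*exp(I*pi/4)/4.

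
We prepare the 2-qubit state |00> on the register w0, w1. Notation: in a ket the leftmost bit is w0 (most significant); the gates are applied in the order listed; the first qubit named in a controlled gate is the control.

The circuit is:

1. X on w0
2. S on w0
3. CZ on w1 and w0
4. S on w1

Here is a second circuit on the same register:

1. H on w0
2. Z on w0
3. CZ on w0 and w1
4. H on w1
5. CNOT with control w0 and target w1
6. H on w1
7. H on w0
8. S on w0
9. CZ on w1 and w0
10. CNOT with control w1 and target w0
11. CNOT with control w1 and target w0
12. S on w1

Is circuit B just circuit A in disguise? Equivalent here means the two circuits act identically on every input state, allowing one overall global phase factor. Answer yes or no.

Yes: on every input state the two circuits agree up to one overall phase factor.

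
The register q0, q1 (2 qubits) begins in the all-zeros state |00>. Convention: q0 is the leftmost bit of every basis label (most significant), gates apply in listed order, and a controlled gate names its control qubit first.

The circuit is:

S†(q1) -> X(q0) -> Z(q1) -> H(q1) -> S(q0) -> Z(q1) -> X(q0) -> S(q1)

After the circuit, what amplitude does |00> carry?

|00> carries amplitude sqrt(2)*I/2 in the final state.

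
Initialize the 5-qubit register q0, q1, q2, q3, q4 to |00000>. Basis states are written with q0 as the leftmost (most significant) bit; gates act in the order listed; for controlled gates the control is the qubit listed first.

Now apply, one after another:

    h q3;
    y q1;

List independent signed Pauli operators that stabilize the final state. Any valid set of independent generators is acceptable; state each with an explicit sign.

The stabilizer group can be generated by +IIIXI, +ZIIII, -IZIII, +IIZII, +IIIIZ, among other valid generating sets.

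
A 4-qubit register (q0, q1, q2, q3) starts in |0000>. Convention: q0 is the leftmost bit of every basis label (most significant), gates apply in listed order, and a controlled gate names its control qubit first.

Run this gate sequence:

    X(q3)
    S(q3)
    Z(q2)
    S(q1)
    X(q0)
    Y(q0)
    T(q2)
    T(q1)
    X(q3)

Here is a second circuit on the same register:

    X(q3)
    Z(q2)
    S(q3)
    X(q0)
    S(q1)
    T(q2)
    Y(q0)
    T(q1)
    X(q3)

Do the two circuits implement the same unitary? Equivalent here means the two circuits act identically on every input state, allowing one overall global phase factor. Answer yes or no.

Yes, they are equivalent — the unitaries differ by at most a global phase.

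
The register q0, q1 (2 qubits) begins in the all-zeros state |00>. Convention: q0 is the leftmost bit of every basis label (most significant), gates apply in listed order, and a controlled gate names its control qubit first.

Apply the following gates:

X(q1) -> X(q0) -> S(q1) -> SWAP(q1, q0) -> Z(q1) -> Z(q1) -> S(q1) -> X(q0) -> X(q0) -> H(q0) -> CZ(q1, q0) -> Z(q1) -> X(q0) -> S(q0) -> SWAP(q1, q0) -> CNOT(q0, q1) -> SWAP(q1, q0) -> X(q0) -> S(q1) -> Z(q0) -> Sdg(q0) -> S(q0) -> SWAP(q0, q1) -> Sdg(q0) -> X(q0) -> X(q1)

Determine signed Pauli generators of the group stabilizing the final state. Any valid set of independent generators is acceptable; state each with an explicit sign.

One valid set of independent stabilizer generators is +IY, +ZI (any independent generating set of the same group is equally correct).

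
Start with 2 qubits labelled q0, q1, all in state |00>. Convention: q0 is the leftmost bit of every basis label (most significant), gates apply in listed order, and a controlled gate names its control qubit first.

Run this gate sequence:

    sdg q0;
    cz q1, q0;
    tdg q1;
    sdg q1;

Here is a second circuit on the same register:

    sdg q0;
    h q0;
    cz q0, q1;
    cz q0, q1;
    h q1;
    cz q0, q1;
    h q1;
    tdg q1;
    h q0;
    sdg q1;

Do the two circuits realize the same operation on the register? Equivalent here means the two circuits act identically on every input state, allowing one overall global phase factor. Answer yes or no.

No — the two circuits implement different unitaries, even allowing a global phase.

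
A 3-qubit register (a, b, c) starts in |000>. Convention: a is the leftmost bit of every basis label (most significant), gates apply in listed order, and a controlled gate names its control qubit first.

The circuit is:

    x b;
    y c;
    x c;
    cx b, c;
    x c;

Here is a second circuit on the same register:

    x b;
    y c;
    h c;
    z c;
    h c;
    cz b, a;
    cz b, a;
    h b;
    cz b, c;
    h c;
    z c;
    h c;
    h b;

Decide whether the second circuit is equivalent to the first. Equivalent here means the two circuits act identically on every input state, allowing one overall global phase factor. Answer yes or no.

No: there is an input state on which the two circuits produce genuinely different outputs (not merely differing by a phase).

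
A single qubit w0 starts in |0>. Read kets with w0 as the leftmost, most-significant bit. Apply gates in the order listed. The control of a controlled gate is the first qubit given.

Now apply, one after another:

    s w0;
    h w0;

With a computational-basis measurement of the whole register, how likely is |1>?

The probability of measuring |1> is 1/2.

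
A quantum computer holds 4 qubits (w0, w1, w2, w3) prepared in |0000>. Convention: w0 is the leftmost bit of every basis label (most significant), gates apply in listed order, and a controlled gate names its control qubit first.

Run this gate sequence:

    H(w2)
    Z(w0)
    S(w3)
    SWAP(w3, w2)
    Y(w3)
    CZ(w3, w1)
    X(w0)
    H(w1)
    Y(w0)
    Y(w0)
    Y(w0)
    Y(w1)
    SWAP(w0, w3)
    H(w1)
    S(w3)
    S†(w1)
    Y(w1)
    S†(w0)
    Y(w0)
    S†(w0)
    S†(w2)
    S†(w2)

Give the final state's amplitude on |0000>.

The final state's coefficient on |0000> equals -sqrt(2)*I/2.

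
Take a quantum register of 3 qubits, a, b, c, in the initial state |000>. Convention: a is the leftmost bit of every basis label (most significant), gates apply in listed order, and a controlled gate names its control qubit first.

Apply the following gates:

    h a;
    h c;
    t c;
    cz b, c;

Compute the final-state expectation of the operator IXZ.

In the final state, IXZ has expectation 0.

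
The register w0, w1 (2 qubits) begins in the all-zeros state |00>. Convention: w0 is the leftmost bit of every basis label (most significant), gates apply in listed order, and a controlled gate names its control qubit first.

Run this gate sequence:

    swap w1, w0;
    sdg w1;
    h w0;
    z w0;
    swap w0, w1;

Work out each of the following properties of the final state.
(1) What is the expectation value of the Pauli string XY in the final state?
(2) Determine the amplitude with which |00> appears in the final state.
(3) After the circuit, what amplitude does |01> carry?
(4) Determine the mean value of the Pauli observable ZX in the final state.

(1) The expectation value of XY is 0.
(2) The amplitude on |00> is sqrt(2)/2.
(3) The final state's coefficient on |01> equals -sqrt(2)/2.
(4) The expectation value of ZX is -1.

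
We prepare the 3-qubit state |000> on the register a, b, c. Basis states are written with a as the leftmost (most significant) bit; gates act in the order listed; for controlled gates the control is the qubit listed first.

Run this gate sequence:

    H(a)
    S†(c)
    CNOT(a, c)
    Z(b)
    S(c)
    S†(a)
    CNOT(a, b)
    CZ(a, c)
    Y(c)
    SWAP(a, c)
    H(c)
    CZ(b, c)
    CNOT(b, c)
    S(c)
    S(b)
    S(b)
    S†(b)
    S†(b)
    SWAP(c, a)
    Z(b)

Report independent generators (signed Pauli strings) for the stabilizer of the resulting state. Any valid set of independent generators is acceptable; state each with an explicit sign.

The final state is stabilized by the group generated by +YII, -IXX, -IZZ; other independent generating sets are equally valid. Key observation: the block from step 15 through step 18 cancels to the identity and can be dropped.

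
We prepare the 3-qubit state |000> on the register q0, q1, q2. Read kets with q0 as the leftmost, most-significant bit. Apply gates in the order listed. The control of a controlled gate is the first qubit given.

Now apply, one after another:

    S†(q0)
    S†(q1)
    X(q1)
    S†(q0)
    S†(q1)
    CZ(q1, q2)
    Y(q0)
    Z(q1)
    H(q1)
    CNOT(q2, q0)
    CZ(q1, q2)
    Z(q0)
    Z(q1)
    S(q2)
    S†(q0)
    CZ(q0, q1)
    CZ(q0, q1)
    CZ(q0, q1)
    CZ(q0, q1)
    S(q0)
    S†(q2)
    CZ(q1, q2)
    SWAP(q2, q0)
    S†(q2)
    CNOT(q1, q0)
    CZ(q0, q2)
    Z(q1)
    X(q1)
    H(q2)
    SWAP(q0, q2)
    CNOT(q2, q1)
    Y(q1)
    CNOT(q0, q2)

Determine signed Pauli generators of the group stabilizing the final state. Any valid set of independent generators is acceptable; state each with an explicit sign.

One valid set of independent stabilizer generators is -XII, +IIX, +IZI (any independent generating set of the same group is equally correct).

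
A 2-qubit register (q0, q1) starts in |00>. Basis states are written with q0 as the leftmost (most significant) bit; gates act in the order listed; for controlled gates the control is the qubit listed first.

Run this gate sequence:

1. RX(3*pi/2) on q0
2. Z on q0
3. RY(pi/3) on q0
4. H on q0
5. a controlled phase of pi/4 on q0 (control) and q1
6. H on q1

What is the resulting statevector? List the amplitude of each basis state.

The resulting statevector has amplitude -(1 - I)*(sqrt(6) + sqrt(2)*I)/8 on |00>, -(1 - I)*(sqrt(6) + sqrt(2)*I)/8 on |01>, (1 - I)*(sqrt(2) - sqrt(6)*I)/8 on |10>, (1 - I)*(sqrt(2) - sqrt(6)*I)/8 on |11>.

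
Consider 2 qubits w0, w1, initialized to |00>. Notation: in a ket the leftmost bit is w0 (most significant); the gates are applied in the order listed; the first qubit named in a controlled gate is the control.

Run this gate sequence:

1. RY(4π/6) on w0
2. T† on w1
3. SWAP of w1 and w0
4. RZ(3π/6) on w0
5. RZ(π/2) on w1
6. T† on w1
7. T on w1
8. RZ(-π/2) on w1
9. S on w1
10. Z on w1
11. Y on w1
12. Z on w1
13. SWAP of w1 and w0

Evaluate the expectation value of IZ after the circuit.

The expectation value of IZ is 1.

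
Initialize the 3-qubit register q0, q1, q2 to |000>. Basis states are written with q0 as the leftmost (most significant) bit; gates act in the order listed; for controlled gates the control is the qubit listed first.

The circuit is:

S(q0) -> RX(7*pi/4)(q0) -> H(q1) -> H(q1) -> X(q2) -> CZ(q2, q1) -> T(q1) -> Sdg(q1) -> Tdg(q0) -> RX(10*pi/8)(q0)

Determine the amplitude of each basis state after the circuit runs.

The resulting statevector has amplitude sqrt(2)*(1 + exp(3*I*pi/4))/4 on |001>, (-(sqrt(2) + 2)*exp(3*I*pi/4) - 2*I + sqrt(2)*I)*exp(3*I*pi/4)/4 on |101>, and 0 on every other basis state. Key observation: gates 3-4 undo each other exactly, leaving only the rest of the circuit to track.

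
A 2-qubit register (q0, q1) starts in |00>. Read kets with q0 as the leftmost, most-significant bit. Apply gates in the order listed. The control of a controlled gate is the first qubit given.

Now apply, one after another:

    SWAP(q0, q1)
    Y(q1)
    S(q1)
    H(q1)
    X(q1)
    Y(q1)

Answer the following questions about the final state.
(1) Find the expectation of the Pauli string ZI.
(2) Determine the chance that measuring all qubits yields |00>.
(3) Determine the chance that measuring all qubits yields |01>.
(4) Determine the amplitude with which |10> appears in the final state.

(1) The expectation value of ZI is 1.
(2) A full measurement returns |00> with probability 1/2.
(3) Outcome |01> occurs with probability 1/2.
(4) The amplitude on |10> is 0.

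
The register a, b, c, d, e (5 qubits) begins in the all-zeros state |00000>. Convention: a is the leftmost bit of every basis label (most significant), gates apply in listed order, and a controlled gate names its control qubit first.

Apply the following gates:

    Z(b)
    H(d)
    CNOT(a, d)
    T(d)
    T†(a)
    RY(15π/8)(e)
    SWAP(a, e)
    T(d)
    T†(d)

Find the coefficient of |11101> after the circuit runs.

|11101> carries amplitude 0 in the final state.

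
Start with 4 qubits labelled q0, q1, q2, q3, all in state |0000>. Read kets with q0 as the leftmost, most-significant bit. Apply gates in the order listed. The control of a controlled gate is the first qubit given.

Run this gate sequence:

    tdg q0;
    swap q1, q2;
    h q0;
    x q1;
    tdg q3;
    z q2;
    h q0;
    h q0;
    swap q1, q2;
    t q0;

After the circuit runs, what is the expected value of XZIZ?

In the final state, XZIZ has expectation sqrt(2)/2.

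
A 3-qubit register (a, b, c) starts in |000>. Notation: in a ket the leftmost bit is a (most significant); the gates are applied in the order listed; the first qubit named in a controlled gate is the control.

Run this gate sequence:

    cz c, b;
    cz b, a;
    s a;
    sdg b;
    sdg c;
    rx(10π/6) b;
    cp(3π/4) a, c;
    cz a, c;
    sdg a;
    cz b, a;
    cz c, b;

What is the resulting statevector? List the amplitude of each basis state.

The final amplitudes are -sqrt(3)/2 on |000>, -I/2 on |010>, and 0 on every other basis state.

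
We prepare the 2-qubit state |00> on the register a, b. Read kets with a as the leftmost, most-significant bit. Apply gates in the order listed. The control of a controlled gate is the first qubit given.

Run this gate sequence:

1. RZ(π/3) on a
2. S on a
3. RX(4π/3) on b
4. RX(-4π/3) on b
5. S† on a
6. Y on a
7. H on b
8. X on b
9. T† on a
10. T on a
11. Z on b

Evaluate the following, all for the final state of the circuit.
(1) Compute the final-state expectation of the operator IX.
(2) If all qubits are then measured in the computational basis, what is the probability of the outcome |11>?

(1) The expectation value of IX is -1. Key observation: steps 2-5 multiply out to the identity, so the circuit reduces to the remaining gates.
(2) The probability of measuring |11> is 1/2.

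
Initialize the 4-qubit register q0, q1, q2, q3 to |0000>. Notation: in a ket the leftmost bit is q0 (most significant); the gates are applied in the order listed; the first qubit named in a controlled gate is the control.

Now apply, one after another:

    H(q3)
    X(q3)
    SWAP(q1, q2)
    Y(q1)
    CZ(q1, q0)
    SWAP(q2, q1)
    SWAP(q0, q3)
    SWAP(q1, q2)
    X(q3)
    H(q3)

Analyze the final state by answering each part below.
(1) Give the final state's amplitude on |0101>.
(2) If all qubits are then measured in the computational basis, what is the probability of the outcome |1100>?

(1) The final state's coefficient on |0101> equals -I/2.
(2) Outcome |1100> occurs with probability 1/4.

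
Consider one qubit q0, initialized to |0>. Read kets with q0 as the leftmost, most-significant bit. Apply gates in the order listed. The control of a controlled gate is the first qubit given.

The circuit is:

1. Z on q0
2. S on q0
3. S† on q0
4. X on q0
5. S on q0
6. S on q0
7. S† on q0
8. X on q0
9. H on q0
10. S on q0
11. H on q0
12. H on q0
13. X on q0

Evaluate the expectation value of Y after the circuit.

The observable Y averages to -1.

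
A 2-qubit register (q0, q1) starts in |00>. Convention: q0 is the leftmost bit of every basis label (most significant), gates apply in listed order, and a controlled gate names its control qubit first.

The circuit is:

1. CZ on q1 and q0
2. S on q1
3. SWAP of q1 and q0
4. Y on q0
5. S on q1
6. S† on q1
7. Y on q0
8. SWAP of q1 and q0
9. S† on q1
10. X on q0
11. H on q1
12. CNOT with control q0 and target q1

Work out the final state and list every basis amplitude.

The resulting statevector has amplitude 0 on |00>, 0 on |01>, sqrt(2)/2 on |10>, sqrt(2)/2 on |11>. Key observation: gates 2-9 undo each other exactly, leaving only the rest of the circuit to track.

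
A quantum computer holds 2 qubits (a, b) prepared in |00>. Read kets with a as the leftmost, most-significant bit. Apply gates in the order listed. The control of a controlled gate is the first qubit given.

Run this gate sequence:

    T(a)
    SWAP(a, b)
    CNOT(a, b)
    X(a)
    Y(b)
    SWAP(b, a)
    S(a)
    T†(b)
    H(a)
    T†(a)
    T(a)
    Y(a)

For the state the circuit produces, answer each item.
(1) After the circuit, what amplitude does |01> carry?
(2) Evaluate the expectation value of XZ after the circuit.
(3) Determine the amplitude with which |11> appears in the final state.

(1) |01> carries amplitude -sqrt(2)*exp(I*pi/4)/2 in the final state.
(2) The expectation value of XZ is -1.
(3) |11> carries amplitude -sqrt(2)*exp(I*pi/4)/2 in the final state.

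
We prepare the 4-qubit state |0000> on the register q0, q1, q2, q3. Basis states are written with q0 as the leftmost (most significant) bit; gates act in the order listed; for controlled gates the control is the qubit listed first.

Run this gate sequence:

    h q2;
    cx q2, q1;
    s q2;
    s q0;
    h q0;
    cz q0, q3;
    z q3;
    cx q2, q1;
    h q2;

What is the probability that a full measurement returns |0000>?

Outcome |0000> occurs with probability 1/4.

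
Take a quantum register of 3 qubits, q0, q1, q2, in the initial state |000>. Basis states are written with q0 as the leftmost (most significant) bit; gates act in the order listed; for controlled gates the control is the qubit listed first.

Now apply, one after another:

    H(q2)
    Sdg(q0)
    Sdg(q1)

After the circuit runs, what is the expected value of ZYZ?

In the final state, ZYZ has expectation 0.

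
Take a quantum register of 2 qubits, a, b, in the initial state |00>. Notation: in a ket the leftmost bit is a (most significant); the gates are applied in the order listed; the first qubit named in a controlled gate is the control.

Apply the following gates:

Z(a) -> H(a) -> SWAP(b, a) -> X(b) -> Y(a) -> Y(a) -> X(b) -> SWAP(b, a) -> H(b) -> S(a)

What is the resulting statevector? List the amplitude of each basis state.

The final amplitudes are 1/2 on |00>, 1/2 on |01>, I/2 on |10>, I/2 on |11>.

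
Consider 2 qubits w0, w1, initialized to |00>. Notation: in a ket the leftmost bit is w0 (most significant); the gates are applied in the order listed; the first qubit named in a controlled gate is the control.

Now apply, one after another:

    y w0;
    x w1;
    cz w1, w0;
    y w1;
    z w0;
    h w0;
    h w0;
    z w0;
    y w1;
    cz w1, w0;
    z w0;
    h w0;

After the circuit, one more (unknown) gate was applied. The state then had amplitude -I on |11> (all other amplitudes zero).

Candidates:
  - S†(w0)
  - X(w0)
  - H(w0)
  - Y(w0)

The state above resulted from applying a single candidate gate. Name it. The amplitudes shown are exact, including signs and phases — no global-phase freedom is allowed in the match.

The unique candidate consistent with the amplitudes is H(w0). Key observation: steps 3-10 multiply out to the identity, so the circuit reduces to the remaining gates.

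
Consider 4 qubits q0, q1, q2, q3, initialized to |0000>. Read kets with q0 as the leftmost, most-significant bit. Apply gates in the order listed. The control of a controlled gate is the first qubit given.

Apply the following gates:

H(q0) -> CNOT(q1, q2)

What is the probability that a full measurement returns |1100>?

The probability of measuring |1100> is 0.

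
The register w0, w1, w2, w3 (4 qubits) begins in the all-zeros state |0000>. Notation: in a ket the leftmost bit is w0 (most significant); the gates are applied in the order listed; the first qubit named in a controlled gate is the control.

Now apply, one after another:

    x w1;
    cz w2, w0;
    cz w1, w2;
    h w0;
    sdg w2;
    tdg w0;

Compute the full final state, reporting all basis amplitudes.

The resulting statevector has amplitude sqrt(2)/2 on |0100>, -sqrt(2)*exp(3*I*pi/4)/2 on |1100>, and 0 on every other basis state.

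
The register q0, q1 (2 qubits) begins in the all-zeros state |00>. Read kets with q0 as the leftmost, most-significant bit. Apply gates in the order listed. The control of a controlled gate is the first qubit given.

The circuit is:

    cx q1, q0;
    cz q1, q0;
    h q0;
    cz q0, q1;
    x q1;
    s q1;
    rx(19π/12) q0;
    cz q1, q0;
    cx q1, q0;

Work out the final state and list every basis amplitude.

The final amplitudes are 0 on |00>, -sqrt(6*sqrt(2) + 12)/8 + sqrt(4 - 2*sqrt(2))/8 + I*sqrt(12 - 6*sqrt(2))/8 + I*sqrt(2*sqrt(2) + 4)/8 on |01>, 0 on |10>, -sqrt(4 - 2*sqrt(2))/8 + sqrt(6*sqrt(2) + 12)/8 - I*sqrt(2*sqrt(2) + 4)/8 - I*sqrt(12 - 6*sqrt(2))/8 on |11>.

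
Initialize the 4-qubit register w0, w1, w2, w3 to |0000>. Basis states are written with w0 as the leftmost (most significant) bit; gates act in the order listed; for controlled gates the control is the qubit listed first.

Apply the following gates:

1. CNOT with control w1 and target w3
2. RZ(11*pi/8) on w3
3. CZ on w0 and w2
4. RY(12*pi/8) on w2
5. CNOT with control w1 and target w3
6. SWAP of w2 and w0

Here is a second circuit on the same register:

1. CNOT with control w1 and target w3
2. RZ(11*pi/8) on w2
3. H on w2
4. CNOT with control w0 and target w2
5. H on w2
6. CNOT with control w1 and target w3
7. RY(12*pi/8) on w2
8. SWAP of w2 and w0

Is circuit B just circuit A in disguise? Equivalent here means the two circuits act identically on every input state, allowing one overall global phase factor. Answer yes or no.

No: there is an input state on which the two circuits produce genuinely different outputs (not merely differing by a phase).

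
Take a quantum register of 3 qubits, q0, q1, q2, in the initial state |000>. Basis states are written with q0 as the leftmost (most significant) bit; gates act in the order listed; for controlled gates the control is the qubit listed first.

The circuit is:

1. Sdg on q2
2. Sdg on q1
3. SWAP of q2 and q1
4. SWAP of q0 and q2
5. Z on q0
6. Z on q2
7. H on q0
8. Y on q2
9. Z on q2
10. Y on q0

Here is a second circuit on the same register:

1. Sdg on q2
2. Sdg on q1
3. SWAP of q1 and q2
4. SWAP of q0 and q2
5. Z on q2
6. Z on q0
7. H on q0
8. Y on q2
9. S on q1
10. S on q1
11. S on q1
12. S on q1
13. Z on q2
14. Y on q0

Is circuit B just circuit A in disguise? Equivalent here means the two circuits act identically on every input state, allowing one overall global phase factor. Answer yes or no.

Yes: on every input state the two circuits agree up to one overall phase factor.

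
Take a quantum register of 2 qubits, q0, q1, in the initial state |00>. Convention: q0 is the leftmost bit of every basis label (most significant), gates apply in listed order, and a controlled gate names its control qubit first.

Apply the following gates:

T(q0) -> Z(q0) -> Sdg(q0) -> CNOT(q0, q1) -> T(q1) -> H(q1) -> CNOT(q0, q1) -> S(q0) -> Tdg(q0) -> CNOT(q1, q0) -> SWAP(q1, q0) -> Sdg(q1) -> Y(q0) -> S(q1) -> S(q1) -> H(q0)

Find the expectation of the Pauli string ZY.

The expectation value of ZY is -1.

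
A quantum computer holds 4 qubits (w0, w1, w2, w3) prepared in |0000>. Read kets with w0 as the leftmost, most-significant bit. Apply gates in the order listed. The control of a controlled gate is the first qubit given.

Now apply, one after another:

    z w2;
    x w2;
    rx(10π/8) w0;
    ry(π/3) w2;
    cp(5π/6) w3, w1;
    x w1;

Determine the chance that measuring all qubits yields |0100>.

Outcome |0100> occurs with probability 1/8 - sqrt(2)/16.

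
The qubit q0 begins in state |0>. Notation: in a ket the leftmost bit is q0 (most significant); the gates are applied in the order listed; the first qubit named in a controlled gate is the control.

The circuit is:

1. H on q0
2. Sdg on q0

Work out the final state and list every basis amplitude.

The resulting statevector has amplitude sqrt(2)/2 on |0>, -sqrt(2)*I/2 on |1>.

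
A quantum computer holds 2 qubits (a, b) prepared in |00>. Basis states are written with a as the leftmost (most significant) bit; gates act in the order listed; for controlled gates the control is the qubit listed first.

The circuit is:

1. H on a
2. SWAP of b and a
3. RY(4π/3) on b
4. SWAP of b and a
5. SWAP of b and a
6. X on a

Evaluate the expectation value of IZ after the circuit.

In the final state, IZ has expectation sqrt(3)/2.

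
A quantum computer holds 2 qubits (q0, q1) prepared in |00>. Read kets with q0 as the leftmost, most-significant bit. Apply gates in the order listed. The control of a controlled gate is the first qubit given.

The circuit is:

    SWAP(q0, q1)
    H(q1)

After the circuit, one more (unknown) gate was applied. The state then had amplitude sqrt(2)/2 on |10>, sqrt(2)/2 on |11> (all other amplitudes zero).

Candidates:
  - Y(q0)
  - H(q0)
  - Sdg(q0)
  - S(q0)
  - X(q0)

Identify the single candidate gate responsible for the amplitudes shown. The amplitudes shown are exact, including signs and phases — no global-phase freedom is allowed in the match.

The unique candidate consistent with the amplitudes is X(q0).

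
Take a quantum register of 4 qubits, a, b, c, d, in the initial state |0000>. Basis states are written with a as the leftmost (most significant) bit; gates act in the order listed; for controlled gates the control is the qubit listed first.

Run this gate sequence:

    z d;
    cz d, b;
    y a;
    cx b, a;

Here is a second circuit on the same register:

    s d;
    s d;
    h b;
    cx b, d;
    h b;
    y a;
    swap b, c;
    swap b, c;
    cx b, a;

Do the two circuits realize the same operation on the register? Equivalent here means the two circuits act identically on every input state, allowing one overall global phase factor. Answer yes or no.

No, they are not equivalent — no single phase factor reconciles the two unitaries.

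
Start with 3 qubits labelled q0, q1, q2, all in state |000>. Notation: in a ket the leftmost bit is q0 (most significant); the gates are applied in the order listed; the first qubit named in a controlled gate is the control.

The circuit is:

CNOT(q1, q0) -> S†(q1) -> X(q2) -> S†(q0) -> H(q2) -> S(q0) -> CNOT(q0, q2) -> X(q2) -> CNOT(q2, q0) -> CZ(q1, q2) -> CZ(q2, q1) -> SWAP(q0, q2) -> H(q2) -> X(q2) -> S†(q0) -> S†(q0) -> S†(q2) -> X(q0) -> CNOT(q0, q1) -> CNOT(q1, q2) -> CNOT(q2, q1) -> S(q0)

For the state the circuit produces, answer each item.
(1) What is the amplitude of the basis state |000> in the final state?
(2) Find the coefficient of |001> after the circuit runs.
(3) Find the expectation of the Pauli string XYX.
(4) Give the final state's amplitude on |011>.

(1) The final state's coefficient on |000> equals 1/2.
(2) The final state's coefficient on |001> equals 0.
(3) In the final state, XYX has expectation 0.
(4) The amplitude on |011> is I/2.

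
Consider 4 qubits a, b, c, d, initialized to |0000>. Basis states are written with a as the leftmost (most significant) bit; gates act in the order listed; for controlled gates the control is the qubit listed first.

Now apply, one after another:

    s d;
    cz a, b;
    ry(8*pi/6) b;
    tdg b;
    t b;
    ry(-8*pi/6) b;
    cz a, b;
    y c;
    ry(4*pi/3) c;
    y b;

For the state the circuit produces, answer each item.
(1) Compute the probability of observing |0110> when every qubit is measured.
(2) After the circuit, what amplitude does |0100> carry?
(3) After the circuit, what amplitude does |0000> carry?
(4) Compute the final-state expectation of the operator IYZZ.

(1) A full measurement returns |0110> with probability 1/4. Key observation: gates 2-7 undo each other exactly, leaving only the rest of the circuit to track.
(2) |0100> carries amplitude sqrt(3)/2 in the final state.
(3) The final state's coefficient on |0000> equals 0.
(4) In the final state, IYZZ has expectation 0.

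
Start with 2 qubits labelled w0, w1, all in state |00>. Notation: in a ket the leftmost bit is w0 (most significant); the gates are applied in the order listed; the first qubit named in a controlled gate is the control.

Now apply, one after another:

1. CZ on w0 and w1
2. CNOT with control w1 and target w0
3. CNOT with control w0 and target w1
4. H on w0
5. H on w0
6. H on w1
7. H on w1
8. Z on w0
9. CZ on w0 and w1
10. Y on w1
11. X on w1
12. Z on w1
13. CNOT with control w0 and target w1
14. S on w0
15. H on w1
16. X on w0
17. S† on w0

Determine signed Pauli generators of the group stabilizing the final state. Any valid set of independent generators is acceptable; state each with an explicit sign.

The final state is stabilized by the group generated by +IX, -ZI; other independent generating sets are equally valid.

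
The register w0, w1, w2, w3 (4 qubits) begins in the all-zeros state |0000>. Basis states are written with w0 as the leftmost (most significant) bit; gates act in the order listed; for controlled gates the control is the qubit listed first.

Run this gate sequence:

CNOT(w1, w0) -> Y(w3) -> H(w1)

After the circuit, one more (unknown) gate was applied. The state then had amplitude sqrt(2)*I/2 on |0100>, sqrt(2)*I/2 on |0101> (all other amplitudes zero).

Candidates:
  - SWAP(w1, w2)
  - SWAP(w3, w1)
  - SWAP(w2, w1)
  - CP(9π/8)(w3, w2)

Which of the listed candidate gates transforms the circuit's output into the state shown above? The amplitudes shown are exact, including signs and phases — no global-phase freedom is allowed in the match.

It was SWAP(w3, w1) that produced the state shown.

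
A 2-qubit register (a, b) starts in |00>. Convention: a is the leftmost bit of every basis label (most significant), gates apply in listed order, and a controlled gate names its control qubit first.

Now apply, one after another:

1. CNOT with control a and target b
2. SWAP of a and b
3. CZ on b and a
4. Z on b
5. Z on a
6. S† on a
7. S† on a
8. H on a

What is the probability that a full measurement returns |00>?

The probability of measuring |00> is 1/2.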